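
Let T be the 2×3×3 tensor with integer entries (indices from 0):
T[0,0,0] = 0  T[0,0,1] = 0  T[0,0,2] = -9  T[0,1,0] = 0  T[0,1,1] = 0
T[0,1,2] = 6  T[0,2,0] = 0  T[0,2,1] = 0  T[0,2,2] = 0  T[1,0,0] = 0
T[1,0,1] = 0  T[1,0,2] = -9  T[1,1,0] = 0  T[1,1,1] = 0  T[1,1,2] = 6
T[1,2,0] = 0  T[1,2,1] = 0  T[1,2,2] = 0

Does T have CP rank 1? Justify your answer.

Yes

If T = a (x) b (x) c then every fibre of T is a multiple of the corresponding factor, so read the factors off the fibres through the nonzero entry T[0,0,2] = -9.
The mode-1 fibre T[:,0,2] = [-9, -9] gives a = [1, 1] (primitive direction); the mode-2 fibre T[0,:,2] = [-9, 6, 0] gives b = [3, -2, 0]; then c[k] = T[0,0,k] / (a[0]·b[0]) = [0, 0, -9] / 3 = [0, 0, -3].
Expanding [1, 1] (x) [3, -2, 0] (x) [0, 0, -3] reproduces all 18 entries of T, so T = [1, 1] (x) [3, -2, 0] (x) [0, 0, -3] and rank(T) ≤ 1.
Equivalently every frontal slice T[:,:,k] is c[k] times the rank-1 matrix [1, 1] (x) [3, -2, 0]. So T has rank 1 (it is nonzero).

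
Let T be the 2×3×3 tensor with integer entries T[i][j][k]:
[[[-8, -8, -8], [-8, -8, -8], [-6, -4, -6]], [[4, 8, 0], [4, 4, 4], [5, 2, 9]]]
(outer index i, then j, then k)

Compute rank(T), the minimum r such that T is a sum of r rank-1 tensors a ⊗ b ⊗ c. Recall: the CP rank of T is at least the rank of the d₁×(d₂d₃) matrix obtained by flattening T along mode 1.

3

Lower bound: the mode-2 unfolding of T (rows indexed by j, columns by (i,k) = (0,0), (0,1), (0,2), (1,0), (1,1), (1,2)) is [[-8, -8, -8, 4, 8, 0], [-8, -8, -8, 4, 4, 4], [-6, -4, -6, 5, 2, 9]].
There the 3×3 minor on rows j ∈ {0, 1, 2}, columns (i,k) ∈ {(0,0), (0,1), (1,1)} is det [[-8, -8, 8], [-8, -8, 4], [-6, -4, 2]] = -64 ≠ 0, so this unfolding has rank ≥ 3; CP rank is at least every unfolding rank, so rank(T) ≥ 3. (This is only a lower bound: in general the CP rank may exceed every unfolding rank, so we still need to exhibit 3 rank-1 terms summing to T.)
Upper bound: T is a sum of 3 rank-1 terms, T = (0, 1) ⊗ (1, 0, -1) ⊗ (0, 4, -4) + (2, -1) ⊗ (1, 1, 1) ⊗ (-4, -4, -4) + (2, 1) ⊗ (0, 0, 1) ⊗ (1, 2, 1) (one valid choice — decompositions are not unique — normalised so each a, b is primitive with positive first nonzero entry; check it by expanding all entries), so rank(T) ≤ 3.
These bounds meet, so rank(T) = 3.
Check entry T[1,0,1] = 8: (1)·(1)·(4) + (-1)·(1)·(-4) + (1)·(0)·(2) = 8.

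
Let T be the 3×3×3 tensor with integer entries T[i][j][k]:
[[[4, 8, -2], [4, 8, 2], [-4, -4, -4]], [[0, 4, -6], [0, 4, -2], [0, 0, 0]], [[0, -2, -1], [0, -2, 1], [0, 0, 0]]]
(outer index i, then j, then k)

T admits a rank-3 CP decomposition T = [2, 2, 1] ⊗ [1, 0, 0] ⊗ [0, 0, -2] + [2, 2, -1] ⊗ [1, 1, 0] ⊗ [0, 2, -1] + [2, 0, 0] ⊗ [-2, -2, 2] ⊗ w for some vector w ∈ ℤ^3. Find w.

w = [-1, -1, -1]

Subtract the known terms from T to get the rank-1 residual R = [2, 0, 0] ⊗ [-2, -2, 2] ⊗ w, so R[i,j,k] = a[i]·b[j]·w[k]. Pick indices with nonzero a[0]·b[0] = (2)·(-2) = -4. Only the fibre through (0,0,·) is needed: R[0,0,:] = T[0,0,:] − Σₗ aₗ[0]bₗ[0]cₗ = [4, 8, -2] − (2)·(1)·[0, 0, -2] − (2)·(1)·[0, 2, -1] = [4, 4, 4]. Then w[k] = R[0,0,k] / -4 for each k, giving w = [4, 4, 4] / -4 = [-1, -1, -1].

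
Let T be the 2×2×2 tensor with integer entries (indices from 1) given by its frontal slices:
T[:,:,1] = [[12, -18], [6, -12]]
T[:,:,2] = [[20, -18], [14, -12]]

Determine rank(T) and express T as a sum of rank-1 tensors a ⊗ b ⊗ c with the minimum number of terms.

Lower bound: in the mode-2 unfolding of T (rows indexed by j, columns by (i,k)) the 2×2 minor on rows j ∈ {1, 2}, columns (i,k) ∈ {(1,1), (1,2)} is det [[12, 20], [-18, -18]] = 144 ≠ 0, so that unfolding has rank ≥ 2 and hence rank(T) ≥ 2 (CP rank is at least every unfolding rank, though it can be larger).
Upper bound: with S_k = T[:,:,k], the two rank-1 terms a₁b₁ᵀ, a₂b₂ᵀ are the rank-1 members of the pencil x·S₁ + y·S₂.
det(x·S₁ + y·S₂) is −36·x² − 24·xy + 12·y² = (-12)·(3·x − y)(x + y), vanishing at (x:y) = (1:3) and (1:-1).
M₁ = S₁ + 3·S₂ = [[72, -72], [48, -48]] = 24·[3, 2][1, -1]ᵀ and M₂ = S₁ − S₂ = [[-8, 0], [-8, 0]] = (-8)·[1, 1][1, 0]ᵀ, so take a₁ = [3, 2], b₁ = [1, -1], a₂ = [1, 1], b₂ = [1, 0].
Each slice is an integer combination of E₁ = a₁b₁ᵀ and E₂ = a₂b₂ᵀ: S₁ = 6·E₁ − 6·E₂, S₂ = 6·E₁ + 2·E₂; reading off coefficients, c₁ = [6, 6] and c₂ = [-6, 2].
Hence T = [3, 2] ⊗ [1, -1] ⊗ [6, 6] + [1, 1] ⊗ [1, 0] ⊗ [-6, 2], so rank(T) ≤ 2.
These bounds meet, so rank(T) = 2.

rank(T) = 2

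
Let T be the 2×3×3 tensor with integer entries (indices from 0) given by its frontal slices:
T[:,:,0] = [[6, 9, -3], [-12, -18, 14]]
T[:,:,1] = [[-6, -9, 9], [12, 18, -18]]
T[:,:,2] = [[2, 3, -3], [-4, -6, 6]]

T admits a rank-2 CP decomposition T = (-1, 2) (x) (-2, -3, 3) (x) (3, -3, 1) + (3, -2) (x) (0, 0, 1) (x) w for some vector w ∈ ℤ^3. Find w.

Subtract the known terms from T to get the rank-1 residual R = (3, -2) (x) (0, 0, 1) (x) w, so R[i,j,k] = a[i]·b[j]·w[k]. Pick indices with nonzero a[0]·b[2] = (3)·(1) = 3. Only the fibre through (0,2,·) is needed: R[0,2,:] = T[0,2,:] − Σₗ aₗ[0]bₗ[2]cₗ = [-3, 9, -3] − (-1)·(3)·(3, -3, 1) = [6, 0, 0]. Then w[k] = R[0,2,k] / 3 for each k, giving w = [6, 0, 0] / 3 = (2, 0, 0).

w = (2, 0, 0)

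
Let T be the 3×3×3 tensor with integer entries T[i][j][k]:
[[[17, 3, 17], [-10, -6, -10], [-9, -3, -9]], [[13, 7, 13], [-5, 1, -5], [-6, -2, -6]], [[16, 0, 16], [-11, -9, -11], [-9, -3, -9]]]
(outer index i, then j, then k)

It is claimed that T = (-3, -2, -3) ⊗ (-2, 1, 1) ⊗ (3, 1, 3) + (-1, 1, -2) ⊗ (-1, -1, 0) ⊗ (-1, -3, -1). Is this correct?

Yes

Reconstruct entrywise from the claimed factors. For example, T[1,1,2] = -5 and Σₗ aₗ[1]bₗ[1]cₗ[2] = (-2)·(1)·(3) + (1)·(-1)·(-1) = -5; checking all 27 entries, every one matches. The claim holds.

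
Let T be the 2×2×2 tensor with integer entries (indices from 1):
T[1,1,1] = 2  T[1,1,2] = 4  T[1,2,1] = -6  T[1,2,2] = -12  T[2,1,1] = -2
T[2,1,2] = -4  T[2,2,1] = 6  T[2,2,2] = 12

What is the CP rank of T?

1

Lower bound: T ≠ 0 (e.g. T[1,1,1] = 2), so rank(T) ≥ 1.
Upper bound: if T = a ∘ b ∘ c then every fibre of T is a multiple of the corresponding factor, so read the factors off the fibres through the nonzero entry T[1,1,1] = 2.
The mode-1 fibre T[:,1,1] = [2, -2] gives a = (1, -1) (primitive direction); the mode-2 fibre T[1,:,1] = [2, -6] gives b = (1, -3); then c[k] = T[1,1,k] / (a[1]·b[1]) = [2, 4] / 1 = (2, 4).
Expanding (1, -1) ∘ (1, -3) ∘ (2, 4) reproduces all 8 entries of T, so T = (1, -1) ∘ (1, -3) ∘ (2, 4) and rank(T) ≤ 1.
These bounds meet, so rank(T) = 1.
Check entry T[1,2,1] = -6: (1)·(-3)·(2) = -6.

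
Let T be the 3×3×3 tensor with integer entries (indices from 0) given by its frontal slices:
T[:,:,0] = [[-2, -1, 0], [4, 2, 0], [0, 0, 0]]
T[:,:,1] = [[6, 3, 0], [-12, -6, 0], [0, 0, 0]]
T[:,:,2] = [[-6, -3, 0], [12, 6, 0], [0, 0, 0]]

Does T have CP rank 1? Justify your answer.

If T = a ⊗ b ⊗ c then every fibre of T is a multiple of the corresponding factor, so read the factors off the fibres through the nonzero entry T[0,0,0] = -2.
The mode-1 fibre T[:,0,0] = [-2, 4, 0] gives a = [1, -2, 0] (primitive direction); the mode-2 fibre T[0,:,0] = [-2, -1, 0] gives b = [2, 1, 0]; then c[k] = T[0,0,k] / (a[0]·b[0]) = [-2, 6, -6] / 2 = [-1, 3, -3].
Expanding [1, -2, 0] ⊗ [2, 1, 0] ⊗ [-1, 3, -3] reproduces all 27 entries of T, so T = [1, -2, 0] ⊗ [2, 1, 0] ⊗ [-1, 3, -3] and rank(T) ≤ 1.
Equivalently every frontal slice T[:,:,k] is c[k] times the rank-1 matrix [1, -2, 0] ⊗ [2, 1, 0]. So T has rank 1 (it is nonzero).

Yes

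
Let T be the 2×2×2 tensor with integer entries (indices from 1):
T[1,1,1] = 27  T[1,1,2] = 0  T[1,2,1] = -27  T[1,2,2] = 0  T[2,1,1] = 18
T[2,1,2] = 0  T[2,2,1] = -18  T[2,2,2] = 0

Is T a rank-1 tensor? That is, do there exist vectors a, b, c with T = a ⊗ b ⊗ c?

Yes

If T = a ⊗ b ⊗ c then every fibre of T is a multiple of the corresponding factor, so read the factors off the fibres through the nonzero entry T[1,1,1] = 27.
The mode-1 fibre T[:,1,1] = [27, 18] gives a = [3, 2] (primitive direction); the mode-2 fibre T[1,:,1] = [27, -27] gives b = [1, -1]; then c[k] = T[1,1,k] / (a[1]·b[1]) = [27, 0] / 3 = [9, 0].
Expanding [3, 2] ⊗ [1, -1] ⊗ [9, 0] reproduces all 8 entries of T, so T = [3, 2] ⊗ [1, -1] ⊗ [9, 0] and rank(T) ≤ 1.
Equivalently every frontal slice T[:,:,k] is c[k] times the rank-1 matrix [3, 2] ⊗ [1, -1]. So T has rank 1 (it is nonzero).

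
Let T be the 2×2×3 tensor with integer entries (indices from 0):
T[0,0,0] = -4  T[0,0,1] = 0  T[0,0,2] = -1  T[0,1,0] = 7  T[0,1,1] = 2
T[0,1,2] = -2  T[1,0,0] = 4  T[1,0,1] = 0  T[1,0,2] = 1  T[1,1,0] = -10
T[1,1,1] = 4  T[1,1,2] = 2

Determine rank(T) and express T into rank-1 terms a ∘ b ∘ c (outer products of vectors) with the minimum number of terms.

rank(T) = 3

Lower bound: in the mode-3 unfolding of T (rows indexed by k, columns by (i,j)) the 3×3 minor on rows k ∈ {0, 1, 2}, columns (i,j) ∈ {(0,0), (0,1), (1,1)} is det [[-4, 7, -10], [0, 2, 4], [-1, -2, 2]] = -96 ≠ 0, so that unfolding has rank ≥ 3 and hence rank(T) ≥ 3 (CP rank is at least every unfolding rank, though it can be larger).
Upper bound: T is a sum of 3 rank-1 terms, T = [1, -1] ∘ [1, -2] ∘ [-4, 0, 0] + [1, -1] ∘ [1, 2] ∘ [0, 0, -1] + [1, 2] ∘ [0, 1] ∘ [-1, 2, 0] (written with every a and b primitive with positive leading entry and the scale carried by c; CP decompositions are not unique, and this one is verified by expanding entrywise), so rank(T) ≤ 3.
These bounds meet, so rank(T) = 3.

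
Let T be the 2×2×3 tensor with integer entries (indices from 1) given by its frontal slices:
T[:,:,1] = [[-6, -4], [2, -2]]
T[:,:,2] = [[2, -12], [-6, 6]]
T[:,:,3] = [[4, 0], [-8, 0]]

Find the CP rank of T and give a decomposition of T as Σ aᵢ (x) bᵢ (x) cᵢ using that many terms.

rank(T) = 3

Lower bound: the mode-3 unfolding of T (rows indexed by k, columns by (i,j) = (1,1), (1,2), (2,1), (2,2)) is [[-6, -4, 2, -2], [2, -12, -6, 6], [4, 0, -8, 0]].
There the 3×3 minor on rows k ∈ {1, 2, 3}, columns (i,j) ∈ {(1,1), (1,2), (2,1)} is det [[-6, -4, 2], [2, -12, -6], [4, 0, -8]] = -448 ≠ 0, so this unfolding has rank ≥ 3; CP rank is at least every unfolding rank, so rank(T) ≥ 3. (Flattening ranks never certify an upper bound on CP rank; for that we must actually write T with 3 rank-1 terms.)
Upper bound: T is a sum of 3 rank-1 terms, T = [1, -2] (x) [1, 0] (x) [-2, -2, 4] + [1, -1] (x) [1, -1] (x) [0, 8, 0] + [2, 1] (x) [1, 1] (x) [-2, -2, 0] (written with every a and b primitive with positive leading entry and the scale carried by c; CP decompositions are not unique, and this one is verified by expanding entrywise), so rank(T) ≤ 3.
These bounds meet, so rank(T) = 3.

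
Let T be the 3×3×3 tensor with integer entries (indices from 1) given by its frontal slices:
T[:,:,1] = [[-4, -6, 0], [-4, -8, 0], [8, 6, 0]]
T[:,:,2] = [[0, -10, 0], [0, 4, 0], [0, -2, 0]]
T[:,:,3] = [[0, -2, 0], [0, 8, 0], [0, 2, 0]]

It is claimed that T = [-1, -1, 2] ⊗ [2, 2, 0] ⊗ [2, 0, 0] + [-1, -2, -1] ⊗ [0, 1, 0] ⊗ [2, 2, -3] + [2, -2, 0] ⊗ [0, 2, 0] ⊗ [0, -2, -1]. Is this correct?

Reconstruct entry (1,2,3) from the claimed factors: Σₗ aₗ[1]bₗ[2]cₗ[3] = (-1)·(2)·(0) + (-1)·(1)·(-3) + (2)·(2)·(-1) = -1, but T[1,2,3] = -2. The claim is false.

No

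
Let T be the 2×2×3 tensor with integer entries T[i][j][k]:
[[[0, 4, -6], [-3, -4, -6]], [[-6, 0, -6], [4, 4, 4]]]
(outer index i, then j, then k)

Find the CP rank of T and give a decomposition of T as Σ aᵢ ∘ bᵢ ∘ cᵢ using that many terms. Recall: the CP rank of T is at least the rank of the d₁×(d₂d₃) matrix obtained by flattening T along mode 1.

rank(T) = 3

Lower bound: in the mode-3 unfolding of T (rows indexed by k, columns by (i,j)) the 3×3 minor on rows k ∈ {0, 1, 2}, columns (i,j) ∈ {(0,0), (0,1), (1,0)} is det [[0, -3, -6], [4, -4, 0], [-6, -6, -6]] = 216 ≠ 0, so that unfolding has rank ≥ 3 and hence rank(T) ≥ 3 (CP rank is at least every unfolding rank, though it can be larger).
Upper bound: T is a sum of 3 rank-1 terms, T = (1, -1) ∘ (1, -2) ∘ (2, 2, 2) + (1, 0) ∘ (2, 1) ∘ (1, 0, -2) + (1, 1) ∘ (1, 0) ∘ (-4, 2, -4) (one valid choice — decompositions are not unique — normalised so each a, b is primitive with positive first nonzero entry; check it by expanding all entries), so rank(T) ≤ 3.
These bounds meet, so rank(T) = 3.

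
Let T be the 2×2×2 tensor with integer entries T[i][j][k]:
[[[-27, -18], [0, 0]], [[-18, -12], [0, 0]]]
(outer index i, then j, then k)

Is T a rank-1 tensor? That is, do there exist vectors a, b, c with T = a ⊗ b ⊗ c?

If T = a ⊗ b ⊗ c then every fibre of T is a multiple of the corresponding factor, so read the factors off the fibres through the nonzero entry T[0,0,0] = -27.
The mode-1 fibre T[:,0,0] = [-27, -18] gives a = [3, 2] (primitive direction); the mode-2 fibre T[0,:,0] = [-27, 0] gives b = [1, 0]; then c[k] = T[0,0,k] / (a[0]·b[0]) = [-27, -18] / 3 = [-9, -6].
Expanding [3, 2] ⊗ [1, 0] ⊗ [-9, -6] reproduces all 8 entries of T, so T = [3, 2] ⊗ [1, 0] ⊗ [-9, -6] and rank(T) ≤ 1.
Equivalently every frontal slice T[:,:,k] is c[k] times the rank-1 matrix [3, 2] ⊗ [1, 0]. So T has rank 1 (it is nonzero).

Yes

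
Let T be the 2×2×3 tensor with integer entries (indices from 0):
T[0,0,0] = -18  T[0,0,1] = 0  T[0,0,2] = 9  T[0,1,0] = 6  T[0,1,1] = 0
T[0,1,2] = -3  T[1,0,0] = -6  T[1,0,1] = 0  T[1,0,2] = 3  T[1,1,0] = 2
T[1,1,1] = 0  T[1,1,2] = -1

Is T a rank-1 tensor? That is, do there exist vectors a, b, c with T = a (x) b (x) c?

Yes

The mode-1 fibre T[:,0,0] = [-18, -6] gives a = [3, 1] (primitive direction); the mode-2 fibre T[0,:,0] = [-18, 6] gives b = [3, -1]; then c[k] = T[0,0,k] / (a[0]·b[0]) = [-18, 0, 9] / 9 = [-2, 0, 1].
Expanding [3, 1] (x) [3, -1] (x) [-2, 0, 1] reproduces all 12 entries of T, so T = [3, 1] (x) [3, -1] (x) [-2, 0, 1] and rank(T) ≤ 1.
Equivalently every frontal slice T[:,:,k] is c[k] times the rank-1 matrix [3, 1] (x) [3, -1]. So T has rank 1 (it is nonzero).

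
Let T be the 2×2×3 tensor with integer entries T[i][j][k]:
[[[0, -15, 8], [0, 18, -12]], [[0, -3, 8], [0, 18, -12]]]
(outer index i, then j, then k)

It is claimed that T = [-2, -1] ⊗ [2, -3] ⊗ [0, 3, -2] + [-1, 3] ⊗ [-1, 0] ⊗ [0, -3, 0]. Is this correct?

Reconstruct entry (1,0,1) from the claimed factors: Σₗ aₗ[1]bₗ[0]cₗ[1] = (-1)·(2)·(3) + (3)·(-1)·(-3) = 3, but T[1,0,1] = -3. The claim is false.

No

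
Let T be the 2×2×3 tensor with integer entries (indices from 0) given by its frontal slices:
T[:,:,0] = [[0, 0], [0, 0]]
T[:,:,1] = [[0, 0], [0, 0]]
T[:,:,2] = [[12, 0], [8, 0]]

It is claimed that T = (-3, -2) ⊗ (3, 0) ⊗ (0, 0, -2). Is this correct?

No

Reconstruct entry (0,0,2) from the claimed factors: Σₗ aₗ[0]bₗ[0]cₗ[2] = (-3)·(3)·(-2) = 18, but T[0,0,2] = 12. The claim is false.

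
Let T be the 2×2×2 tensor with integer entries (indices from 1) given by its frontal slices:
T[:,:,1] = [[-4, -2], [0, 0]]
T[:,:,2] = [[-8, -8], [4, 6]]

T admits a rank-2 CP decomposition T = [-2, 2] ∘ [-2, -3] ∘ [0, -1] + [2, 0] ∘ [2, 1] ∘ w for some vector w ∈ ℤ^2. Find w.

w = [-1, -1]

Subtract the known terms from T to get the rank-1 residual R = [2, 0] ∘ [2, 1] ∘ w, so R[i,j,k] = a[i]·b[j]·w[k]. Pick indices with nonzero a[1]·b[1] = (2)·(2) = 4. Only the fibre through (1,1,·) is needed: R[1,1,:] = T[1,1,:] − Σₗ aₗ[1]bₗ[1]cₗ = [-4, -8] − (-2)·(-2)·[0, -1] = [-4, -4]. Then w[k] = R[1,1,k] / 4 for each k, giving w = [-4, -4] / 4 = [-1, -1].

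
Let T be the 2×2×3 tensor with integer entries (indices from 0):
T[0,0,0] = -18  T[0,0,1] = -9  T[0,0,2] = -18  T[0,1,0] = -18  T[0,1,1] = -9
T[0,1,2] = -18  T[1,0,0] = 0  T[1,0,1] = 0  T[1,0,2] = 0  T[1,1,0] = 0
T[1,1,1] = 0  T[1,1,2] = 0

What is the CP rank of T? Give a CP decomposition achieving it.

rank(T) = 1

Lower bound: T ≠ 0 (e.g. T[0,0,0] = -18), so rank(T) ≥ 1.
Upper bound: if T = a ⊗ b ⊗ c then every fibre of T is a multiple of the corresponding factor, so read the factors off the fibres through the nonzero entry T[0,0,0] = -18.
The mode-1 fibre T[:,0,0] = [-18, 0] gives a = [1, 0] (primitive direction); the mode-2 fibre T[0,:,0] = [-18, -18] gives b = [1, 1]; then c[k] = T[0,0,k] / (a[0]·b[0]) = [-18, -9, -18] / 1 = [-18, -9, -18].
Expanding [1, 0] ⊗ [1, 1] ⊗ [-18, -9, -18] reproduces all 12 entries of T, so T = [1, 0] ⊗ [1, 1] ⊗ [-18, -9, -18] and rank(T) ≤ 1.
These bounds meet, so rank(T) = 1.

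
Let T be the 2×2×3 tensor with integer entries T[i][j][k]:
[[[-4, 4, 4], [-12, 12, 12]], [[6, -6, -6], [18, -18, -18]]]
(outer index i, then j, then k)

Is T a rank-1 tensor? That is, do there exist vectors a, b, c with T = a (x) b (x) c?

If T = a (x) b (x) c then every fibre of T is a multiple of the corresponding factor, so read the factors off the fibres through the nonzero entry T[0,0,0] = -4.
The mode-1 fibre T[:,0,0] = [-4, 6] gives a = [2, -3] (primitive direction); the mode-2 fibre T[0,:,0] = [-4, -12] gives b = [1, 3]; then c[k] = T[0,0,k] / (a[0]·b[0]) = [-4, 4, 4] / 2 = [-2, 2, 2].
Expanding [2, -3] (x) [1, 3] (x) [-2, 2, 2] reproduces all 12 entries of T, so T = [2, -3] (x) [1, 3] (x) [-2, 2, 2] and rank(T) ≤ 1.
Equivalently every frontal slice T[:,:,k] is c[k] times the rank-1 matrix [2, -3] (x) [1, 3]. So T has rank 1 (it is nonzero).

Yes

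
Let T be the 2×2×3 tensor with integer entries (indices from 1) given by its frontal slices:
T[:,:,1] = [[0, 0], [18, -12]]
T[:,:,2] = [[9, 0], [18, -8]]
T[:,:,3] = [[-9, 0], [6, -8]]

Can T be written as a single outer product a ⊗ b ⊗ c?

The mode-2 unfolding of T (rows indexed by j, columns by (i,k) = (1,1), (1,2), (1,3), (2,1), (2,2), (2,3)) is [[0, 9, -9, 18, 18, 6], [0, 0, 0, -12, -8, -8]].
There the 2×2 minor on rows j ∈ {1, 2}, columns (i,k) ∈ {(1,2), (2,1)} is det [[9, 18], [0, -12]] = -108 ≠ 0, so this unfolding has rank ≥ 2; CP rank is at least every unfolding rank, so rank(T) ≥ 2.
In particular rank(T) ≥ 2 > 1, so T is not rank-1.

No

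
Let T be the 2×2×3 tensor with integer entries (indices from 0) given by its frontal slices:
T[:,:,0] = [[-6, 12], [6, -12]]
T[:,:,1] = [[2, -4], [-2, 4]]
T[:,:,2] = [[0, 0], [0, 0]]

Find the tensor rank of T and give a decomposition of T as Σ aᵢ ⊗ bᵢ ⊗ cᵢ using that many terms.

Lower bound: T ≠ 0 (e.g. T[0,0,0] = -6), so rank(T) ≥ 1.
Upper bound: if T = a ⊗ b ⊗ c then every fibre of T is a multiple of the corresponding factor, so read the factors off the fibres through the nonzero entry T[0,0,0] = -6.
The mode-1 fibre T[:,0,0] = [-6, 6] gives a = [1, -1] (primitive direction); the mode-2 fibre T[0,:,0] = [-6, 12] gives b = [1, -2]; then c[k] = T[0,0,k] / (a[0]·b[0]) = [-6, 2, 0] / 1 = [-6, 2, 0].
Expanding [1, -1] ⊗ [1, -2] ⊗ [-6, 2, 0] reproduces all 12 entries of T, so T = [1, -1] ⊗ [1, -2] ⊗ [-6, 2, 0] and rank(T) ≤ 1.
These bounds meet, so rank(T) = 1.

rank(T) = 1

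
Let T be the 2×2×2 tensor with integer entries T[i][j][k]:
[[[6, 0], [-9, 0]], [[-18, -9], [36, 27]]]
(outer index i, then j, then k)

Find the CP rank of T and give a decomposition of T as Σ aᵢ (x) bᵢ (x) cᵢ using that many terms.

Lower bound: in the mode-1 unfolding of T (rows indexed by i, columns by (j,k)) the 2×2 minor on rows i ∈ {0, 1}, columns (j,k) ∈ {(0,0), (0,1)} is det [[6, 0], [-18, -9]] = -54 ≠ 0, so that unfolding has rank ≥ 2 and hence rank(T) ≥ 2 (CP rank is at least every unfolding rank, though it can be larger).
Upper bound: with S_k = T[:,:,k], the two rank-1 terms a₁b₁ᵀ, a₂b₂ᵀ are the rank-1 members of the pencil x·S₀ + y·S₁.
det(x·S₀ + y·S₁) is 54·x² + 81·xy = 27·(2·x + 3·y)(x), vanishing at (x:y) = (3:-2) and (0:1).
M₁ = 3·S₀ − 2·S₁ = [[18, -27], [-36, 54]] = 9·[1, -2][2, -3]ᵀ and M₂ = S₁ = [[0, 0], [-9, 27]] = (-9)·[0, 1][1, -3]ᵀ, so take a₁ = [1, -2], b₁ = [2, -3], a₂ = [0, 1], b₂ = [1, -3].
Each slice is an integer combination of E₁ = a₁b₁ᵀ and E₂ = a₂b₂ᵀ: S₀ = 3·E₁ − 6·E₂, S₁ = −9·E₂; reading off coefficients, c₁ = [3, 0] and c₂ = [-6, -9].
Hence T = [1, -2] (x) [2, -3] (x) [3, 0] + [0, 1] (x) [1, -3] (x) [-6, -9], so rank(T) ≤ 2.
These bounds meet, so rank(T) = 2.

rank(T) = 2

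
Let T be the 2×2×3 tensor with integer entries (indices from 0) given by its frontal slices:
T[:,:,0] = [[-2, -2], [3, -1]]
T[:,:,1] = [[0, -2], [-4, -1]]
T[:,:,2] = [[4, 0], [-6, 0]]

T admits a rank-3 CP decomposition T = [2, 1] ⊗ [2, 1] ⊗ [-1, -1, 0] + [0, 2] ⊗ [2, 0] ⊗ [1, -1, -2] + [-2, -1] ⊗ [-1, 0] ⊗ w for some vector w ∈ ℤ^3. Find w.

Subtract the known terms from T to get the rank-1 residual R = [-2, -1] ⊗ [-1, 0] ⊗ w, so R[i,j,k] = a[i]·b[j]·w[k]. Pick indices with nonzero a[0]·b[0] = (-2)·(-1) = 2. Only the fibre through (0,0,·) is needed: R[0,0,:] = T[0,0,:] − Σₗ aₗ[0]bₗ[0]cₗ = [-2, 0, 4] − (2)·(2)·[-1, -1, 0] − (0)·(2)·[1, -1, -2] = [2, 4, 4]. Then w[k] = R[0,0,k] / 2 for each k, giving w = [2, 4, 4] / 2 = [1, 2, 2].

w = [1, 2, 2]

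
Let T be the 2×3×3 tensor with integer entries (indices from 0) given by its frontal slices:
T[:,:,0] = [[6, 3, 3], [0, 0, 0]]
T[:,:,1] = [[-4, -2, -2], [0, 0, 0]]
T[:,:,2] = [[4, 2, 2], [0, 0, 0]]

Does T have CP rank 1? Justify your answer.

Yes

If T = a ⊗ b ⊗ c then every fibre of T is a multiple of the corresponding factor, so read the factors off the fibres through the nonzero entry T[0,0,0] = 6.
The mode-1 fibre T[:,0,0] = [6, 0] gives a = [1, 0] (primitive direction); the mode-2 fibre T[0,:,0] = [6, 3, 3] gives b = [2, 1, 1]; then c[k] = T[0,0,k] / (a[0]·b[0]) = [6, -4, 4] / 2 = [3, -2, 2].
Expanding [1, 0] ⊗ [2, 1, 1] ⊗ [3, -2, 2] reproduces all 18 entries of T, so T = [1, 0] ⊗ [2, 1, 1] ⊗ [3, -2, 2] and rank(T) ≤ 1.
Equivalently every frontal slice T[:,:,k] is c[k] times the rank-1 matrix [1, 0] ⊗ [2, 1, 1]. So T has rank 1 (it is nonzero).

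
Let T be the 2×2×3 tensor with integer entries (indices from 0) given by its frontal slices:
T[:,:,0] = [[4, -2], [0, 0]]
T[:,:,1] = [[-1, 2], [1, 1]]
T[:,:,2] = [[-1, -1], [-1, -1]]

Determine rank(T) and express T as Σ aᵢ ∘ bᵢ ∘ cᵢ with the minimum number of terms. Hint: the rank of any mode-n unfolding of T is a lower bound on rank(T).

rank(T) = 2

Lower bound: in the mode-3 unfolding of T (rows indexed by k, columns by (i,j)) the 2×2 minor on rows k ∈ {0, 1}, columns (i,j) ∈ {(0,0), (0,1)} is det [[4, -2], [-1, 2]] = 6 ≠ 0, so that unfolding has rank ≥ 2 and hence rank(T) ≥ 2 (CP rank is at least every unfolding rank, though it can be larger).
Upper bound: with S_k = T[:,:,k], the two rank-1 terms a₁b₁ᵀ, a₂b₂ᵀ are the rank-1 members of the pencil x·S₀ + y·S₁.
det(x·S₀ + y·S₁) is 6·xy − 3·y² = 3·(2·x − y)(y), vanishing at (x:y) = (1:2) and (1:0).
M₁ = S₀ + 2·S₁ = [[2, 2], [2, 2]] = 2·[1, 1][1, 1]ᵀ and M₂ = S₀ = [[4, -2], [0, 0]] = 2·[1, 0][2, -1]ᵀ, so take a₁ = [1, 1], b₁ = [1, 1], a₂ = [1, 0], b₂ = [2, -1].
Each slice is an integer combination of E₁ = a₁b₁ᵀ and E₂ = a₂b₂ᵀ: S₀ = 2·E₂, S₁ = E₁ − E₂, S₂ = −E₁; reading off coefficients, c₁ = [0, 1, -1] and c₂ = [2, -1, 0].
Hence T = [1, 1] ∘ [1, 1] ∘ [0, 1, -1] + [1, 0] ∘ [2, -1] ∘ [2, -1, 0], so rank(T) ≤ 2.
These bounds meet, so rank(T) = 2.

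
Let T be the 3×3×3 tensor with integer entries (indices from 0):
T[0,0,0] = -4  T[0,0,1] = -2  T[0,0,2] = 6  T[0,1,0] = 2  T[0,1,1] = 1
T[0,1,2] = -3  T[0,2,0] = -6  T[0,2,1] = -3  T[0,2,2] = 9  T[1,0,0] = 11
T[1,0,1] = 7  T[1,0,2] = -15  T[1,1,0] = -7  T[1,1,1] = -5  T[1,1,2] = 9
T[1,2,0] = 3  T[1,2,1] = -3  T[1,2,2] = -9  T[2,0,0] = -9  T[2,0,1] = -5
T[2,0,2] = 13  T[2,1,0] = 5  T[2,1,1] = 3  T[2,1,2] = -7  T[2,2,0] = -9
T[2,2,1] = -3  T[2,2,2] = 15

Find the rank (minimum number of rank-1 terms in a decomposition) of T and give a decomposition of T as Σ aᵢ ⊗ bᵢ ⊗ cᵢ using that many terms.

rank(T) = 2

Lower bound: the mode-2 unfolding of T (rows indexed by j, columns by (i,k) = (0,0), (0,1), (0,2), (1,0), (1,1), (1,2), (2,0), (2,1), (2,2)) is [[-4, -2, 6, 11, 7, -15, -9, -5, 13], [2, 1, -3, -7, -5, 9, 5, 3, -7], [-6, -3, 9, 3, -3, -9, -9, -3, 15]].
There the 2×2 minor on rows j ∈ {0, 1}, columns (i,k) ∈ {(0,0), (1,0)} is det [[-4, 11], [2, -7]] = 6 ≠ 0, so this unfolding has rank ≥ 2; CP rank is at least every unfolding rank, so rank(T) ≥ 2. (Unfolding ranks only ever bound the CP rank from below — rank(T) can be strictly larger than all of them — so the matching upper bound has to come from an explicit 2-term decomposition.)
Upper bound — finding two terms. Write S_k = T[:,:,k] for the frontal slices: S₀ = [[-4, 2, -6], [11, -7, 3], [-9, 5, -9]], S₁ = [[-2, 1, -3], [7, -5, -3], [-5, 3, -3]], S₂ = [[6, -3, 9], [-15, 9, -9], [13, -7, 15]].
If T = a₁ ⊗ b₁ ⊗ c₁ + a₂ ⊗ b₂ ⊗ c₂ then each S_k = c₁[k]·a₁b₁ᵀ + c₂[k]·a₂b₂ᵀ. S₀ and S₁ are linearly independent, so a₁b₁ᵀ and a₂b₂ᵀ must span the same plane of matrices: they are the rank-1 matrices of the form x·S₀ + y·S₁.
The 2×2 minor of x·S₀ + y·S₁ on rows {0,1}, columns {0,1} is 6·x² + 9·xy + 3·y² = 3·(x + y)(2·x + y), vanishing at (x:y) = (1:-1) and (1:-2).
M₁ = S₀ − S₁ = [[-2, 1, -3], [4, -2, 6], [-4, 2, -6]] = −(1, -2, 2)(2, -1, 3)ᵀ and M₂ = S₀ − 2·S₁ = [[0, 0, 0], [-3, 3, 9], [1, -1, -3]] = −(0, 3, -1)(1, -1, -3)ᵀ, so take a₁ = (1, -2, 2), b₁ = (2, -1, 3), a₂ = (0, 3, -1), b₂ = (1, -1, -3).
Each slice is an integer combination of E₁ = a₁b₁ᵀ and E₂ = a₂b₂ᵀ: S₀ = −2·E₁ + E₂, S₁ = −E₁ + E₂, S₂ = 3·E₁ − E₂; reading off coefficients, c₁ = (-2, -1, 3) and c₂ = (1, 1, -1).
Hence T = (1, -2, 2) ⊗ (2, -1, 3) ⊗ (-2, -1, 3) + (0, 3, -1) ⊗ (1, -1, -3) ⊗ (1, 1, -1), so rank(T) ≤ 2.
These bounds meet, so rank(T) = 2.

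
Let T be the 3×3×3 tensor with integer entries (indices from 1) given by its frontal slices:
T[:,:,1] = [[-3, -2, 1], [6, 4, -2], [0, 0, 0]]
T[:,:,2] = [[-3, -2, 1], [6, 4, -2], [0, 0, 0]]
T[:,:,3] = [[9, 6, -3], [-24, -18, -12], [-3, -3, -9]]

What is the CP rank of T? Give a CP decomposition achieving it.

rank(T) = 2

Lower bound: the mode-2 unfolding of T (rows indexed by j, columns by (i,k) = (1,1), (1,2), (1,3), (2,1), (2,2), (2,3), (3,1), (3,2), (3,3)) is [[-3, -3, 9, 6, 6, -24, 0, 0, -3], [-2, -2, 6, 4, 4, -18, 0, 0, -3], [1, 1, -3, -2, -2, -12, 0, 0, -9]].
There the 2×2 minor on rows j ∈ {1, 2}, columns (i,k) ∈ {(1,1), (2,3)} is det [[-3, -24], [-2, -18]] = 6 ≠ 0, so this unfolding has rank ≥ 2; CP rank is at least every unfolding rank, so rank(T) ≥ 2. (This is only a lower bound: in general the CP rank may exceed every unfolding rank, so we still need to exhibit 2 rank-1 terms summing to T.)
Upper bound — finding two terms. Write S_k = T[:,:,k] for the frontal slices: S₁ = [[-3, -2, 1], [6, 4, -2], [0, 0, 0]], S₂ = [[-3, -2, 1], [6, 4, -2], [0, 0, 0]], S₃ = [[9, 6, -3], [-24, -18, -12], [-3, -3, -9]].
If T = a₁ ⊗ b₁ ⊗ c₁ + a₂ ⊗ b₂ ⊗ c₂ then each S_k = c₁[k]·a₁b₁ᵀ + c₂[k]·a₂b₂ᵀ. S₁ and S₃ are linearly independent, so a₁b₁ᵀ and a₂b₂ᵀ must span the same plane of matrices: they are the rank-1 matrices of the form x·S₁ + y·S₃.
The 2×2 minor of x·S₁ + y·S₃ on rows {1,2}, columns {1,2} is 6·xy − 18·y² = 6·(x − 3·y)(y), vanishing at (x:y) = (3:1) and (1:0).
M₁ = 3·S₁ + S₃ = [[0, 0, 0], [-6, -6, -18], [-3, -3, -9]] = (-3)·[0, 2, 1][1, 1, 3]ᵀ and M₂ = S₁ = [[-3, -2, 1], [6, 4, -2], [0, 0, 0]] = −[1, -2, 0][3, 2, -1]ᵀ, so take a₁ = [0, 2, 1], b₁ = [1, 1, 3], a₂ = [1, -2, 0], b₂ = [3, 2, -1].
Each slice is an integer combination of E₁ = a₁b₁ᵀ and E₂ = a₂b₂ᵀ: S₁ = −E₂, S₂ = −E₂, S₃ = −3·E₁ + 3·E₂; reading off coefficients, c₁ = [0, 0, -3] and c₂ = [-1, -1, 3].
Hence T = [0, 2, 1] ⊗ [1, 1, 3] ⊗ [0, 0, -3] + [1, -2, 0] ⊗ [3, 2, -1] ⊗ [-1, -1, 3], so rank(T) ≤ 2.
These bounds meet, so rank(T) = 2.
Check entry T[3,2,1] = 0: (1)·(1)·(0) + (0)·(2)·(-1) = 0.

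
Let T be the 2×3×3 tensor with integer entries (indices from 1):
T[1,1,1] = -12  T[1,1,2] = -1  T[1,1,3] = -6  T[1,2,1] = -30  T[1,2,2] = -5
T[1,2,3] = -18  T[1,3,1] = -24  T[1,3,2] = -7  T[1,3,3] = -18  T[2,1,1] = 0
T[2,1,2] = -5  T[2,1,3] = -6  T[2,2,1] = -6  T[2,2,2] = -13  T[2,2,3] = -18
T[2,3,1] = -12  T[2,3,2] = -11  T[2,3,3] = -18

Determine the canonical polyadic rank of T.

Lower bound: the mode-2 unfolding of T (rows indexed by j, columns by (i,k) = (1,1), (1,2), (1,3), (2,1), (2,2), (2,3)) is [[-12, -1, -6, 0, -5, -6], [-30, -5, -18, -6, -13, -18], [-24, -7, -18, -12, -11, -18]].
There the 2×2 minor on rows j ∈ {1, 2}, columns (i,k) ∈ {(1,1), (1,2)} is det [[-12, -1], [-30, -5]] = 30 ≠ 0, so this unfolding has rank ≥ 2; CP rank is at least every unfolding rank, so rank(T) ≥ 2. (Unfolding ranks only ever bound the CP rank from below — rank(T) can be strictly larger than all of them — so the matching upper bound has to come from an explicit 2-term decomposition.)
Upper bound — finding two terms. Write S_k = T[:,:,k] for the frontal slices: S₁ = [[-12, -30, -24], [0, -6, -12]], S₂ = [[-1, -5, -7], [-5, -13, -11]], S₃ = [[-6, -18, -18], [-6, -18, -18]].
If T = a₁ ⊗ b₁ ⊗ c₁ + a₂ ⊗ b₂ ⊗ c₂ then each S_k = c₁[k]·a₁b₁ᵀ + c₂[k]·a₂b₂ᵀ. S₁ and S₂ are linearly independent, so a₁b₁ᵀ and a₂b₂ᵀ must span the same plane of matrices: they are the rank-1 matrices of the form x·S₁ + y·S₂.
The 2×2 minor of x·S₁ + y·S₂ on rows {1,2}, columns {1,2} is 72·x² + 12·xy − 12·y² = 12·(3·x − y)(2·x + y), vanishing at (x:y) = (1:3) and (1:-2).
M₁ = S₁ + 3·S₂ = [[-15, -45, -45], [-15, -45, -45]] = (-15)·[1, 1][1, 3, 3]ᵀ and M₂ = S₁ − 2·S₂ = [[-10, -20, -10], [10, 20, 10]] = (-10)·[1, -1][1, 2, 1]ᵀ, so take a₁ = [1, 1], b₁ = [1, 3, 3], a₂ = [1, -1], b₂ = [1, 2, 1].
Each slice is an integer combination of E₁ = a₁b₁ᵀ and E₂ = a₂b₂ᵀ: S₁ = −6·E₁ − 6·E₂, S₂ = −3·E₁ + 2·E₂, S₃ = −6·E₁; reading off coefficients, c₁ = [-6, -3, -6] and c₂ = [-6, 2, 0].
Hence T = [1, 1] ⊗ [1, 3, 3] ⊗ [-6, -3, -6] + [1, -1] ⊗ [1, 2, 1] ⊗ [-6, 2, 0], so rank(T) ≤ 2.
These bounds meet, so rank(T) = 2.

2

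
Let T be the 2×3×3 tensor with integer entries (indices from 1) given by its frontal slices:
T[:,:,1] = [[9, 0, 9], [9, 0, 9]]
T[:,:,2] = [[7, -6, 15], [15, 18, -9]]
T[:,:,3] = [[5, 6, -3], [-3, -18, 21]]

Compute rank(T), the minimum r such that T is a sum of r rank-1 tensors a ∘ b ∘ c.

2

Lower bound: the mode-1 unfolding of T (rows indexed by i, columns by (j,k) = (1,1), (1,2), (1,3), (2,1), (2,2), (2,3), (3,1), (3,2), (3,3)) is [[9, 7, 5, 0, -6, 6, 9, 15, -3], [9, 15, -3, 0, 18, -18, 9, -9, 21]].
There the 2×2 minor on rows i ∈ {1, 2}, columns (j,k) ∈ {(1,1), (1,2)} is det [[9, 7], [9, 15]] = 72 ≠ 0, so this unfolding has rank ≥ 2; CP rank is at least every unfolding rank, so rank(T) ≥ 2. (Unfolding ranks only ever bound the CP rank from below — rank(T) can be strictly larger than all of them — so the matching upper bound has to come from an explicit 2-term decomposition.)
Upper bound — finding two terms. Write S_k = T[:,:,k] for the frontal slices: S₁ = [[9, 0, 9], [9, 0, 9]], S₂ = [[7, -6, 15], [15, 18, -9]], S₃ = [[5, 6, -3], [-3, -18, 21]].
If T = a₁ ∘ b₁ ∘ c₁ + a₂ ∘ b₂ ∘ c₂ then each S_k = c₁[k]·a₁b₁ᵀ + c₂[k]·a₂b₂ᵀ. S₁ and S₂ are linearly independent, so a₁b₁ᵀ and a₂b₂ᵀ must span the same plane of matrices: they are the rank-1 matrices of the form x·S₁ + y·S₂.
The 2×2 minor of x·S₁ + y·S₂ on rows {1,2}, columns {1,2} is 216·xy + 216·y² = 216·(y)(x + y), vanishing at (x:y) = (1:0) and (1:-1).
M₁ = S₁ = [[9, 0, 9], [9, 0, 9]] = 9·(1, 1)(1, 0, 1)ᵀ and M₂ = S₁ − S₂ = [[2, 6, -6], [-6, -18, 18]] = 2·(1, -3)(1, 3, -3)ᵀ, so take a₁ = (1, 1), b₁ = (1, 0, 1), a₂ = (1, -3), b₂ = (1, 3, -3).
Each slice is an integer combination of E₁ = a₁b₁ᵀ and E₂ = a₂b₂ᵀ: S₁ = 9·E₁, S₂ = 9·E₁ − 2·E₂, S₃ = 3·E₁ + 2·E₂; reading off coefficients, c₁ = (9, 9, 3) and c₂ = (0, -2, 2).
Hence T = (1, 1) ∘ (1, 0, 1) ∘ (9, 9, 3) + (1, -3) ∘ (1, 3, -3) ∘ (0, -2, 2), so rank(T) ≤ 2.
These bounds meet, so rank(T) = 2.
Check entry T[1,2,2] = -6: (1)·(0)·(9) + (1)·(3)·(-2) = -6.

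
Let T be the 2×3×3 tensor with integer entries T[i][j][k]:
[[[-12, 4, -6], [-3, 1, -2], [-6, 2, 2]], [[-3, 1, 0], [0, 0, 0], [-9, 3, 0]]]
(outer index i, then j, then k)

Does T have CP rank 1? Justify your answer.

The mode-1 unfolding of T (rows indexed by i, columns by (j,k) = (0,0), (0,1), (0,2), (1,0), (1,1), (1,2), (2,0), (2,1), (2,2)) is [[-12, 4, -6, -3, 1, -2, -6, 2, 2], [-3, 1, 0, 0, 0, 0, -9, 3, 0]].
There the 2×2 minor on rows i ∈ {0, 1}, columns (j,k) ∈ {(0,0), (0,2)} is det [[-12, -6], [-3, 0]] = -18 ≠ 0, so this unfolding has rank ≥ 2; CP rank is at least every unfolding rank, so rank(T) ≥ 2.
In particular rank(T) ≥ 2 > 1, so T is not rank-1.

No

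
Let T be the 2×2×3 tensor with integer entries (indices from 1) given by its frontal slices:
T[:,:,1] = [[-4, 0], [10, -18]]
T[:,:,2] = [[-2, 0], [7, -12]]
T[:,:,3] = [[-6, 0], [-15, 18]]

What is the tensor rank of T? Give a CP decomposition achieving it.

Lower bound: in the mode-3 unfolding of T (rows indexed by k, columns by (i,j)) the 2×2 minor on rows k ∈ {1, 2}, columns (i,j) ∈ {(1,1), (2,1)} is det [[-4, 10], [-2, 7]] = -8 ≠ 0, so that unfolding has rank ≥ 2 and hence rank(T) ≥ 2 (CP rank is at least every unfolding rank, though it can be larger).
Upper bound: with S_k = T[:,:,k], the two rank-1 terms a₁b₁ᵀ, a₂b₂ᵀ are the rank-1 members of the pencil x·S₁ + y·S₂.
det(x·S₁ + y·S₂) is 72·x² + 84·xy + 24·y² = 12·(3·x + 2·y)(2·x + y), vanishing at (x:y) = (2:-3) and (1:-2).
M₁ = 2·S₁ − 3·S₂ = [[-2, 0], [-1, 0]] = −[2, 1][1, 0]ᵀ and M₂ = S₁ − 2·S₂ = [[0, 0], [-4, 6]] = (-2)·[0, 1][2, -3]ᵀ, so take a₁ = [2, 1], b₁ = [1, 0], a₂ = [0, 1], b₂ = [2, -3].
Each slice is an integer combination of E₁ = a₁b₁ᵀ and E₂ = a₂b₂ᵀ: S₁ = −2·E₁ + 6·E₂, S₂ = −E₁ + 4·E₂, S₃ = −3·E₁ − 6·E₂; reading off coefficients, c₁ = [-2, -1, -3] and c₂ = [6, 4, -6].
Hence T = [2, 1] ⊗ [1, 0] ⊗ [-2, -1, -3] + [0, 1] ⊗ [2, -3] ⊗ [6, 4, -6], so rank(T) ≤ 2.
These bounds meet, so rank(T) = 2.

rank(T) = 2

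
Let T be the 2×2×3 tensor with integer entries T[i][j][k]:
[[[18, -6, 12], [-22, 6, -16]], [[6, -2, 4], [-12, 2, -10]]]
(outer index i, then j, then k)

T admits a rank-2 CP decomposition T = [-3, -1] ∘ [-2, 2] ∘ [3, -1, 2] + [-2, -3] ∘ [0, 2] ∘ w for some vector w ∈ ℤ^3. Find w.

w = [1, 0, 1]

Subtract the known terms from T to get the rank-1 residual R = [-2, -3] ∘ [0, 2] ∘ w, so R[i,j,k] = a[i]·b[j]·w[k]. Pick indices with nonzero a[0]·b[1] = (-2)·(2) = -4. Only the fibre through (0,1,·) is needed: R[0,1,:] = T[0,1,:] − Σₗ aₗ[0]bₗ[1]cₗ = [-22, 6, -16] − (-3)·(2)·[3, -1, 2] = [-4, 0, -4]. Then w[k] = R[0,1,k] / -4 for each k, giving w = [-4, 0, -4] / -4 = [1, 0, 1].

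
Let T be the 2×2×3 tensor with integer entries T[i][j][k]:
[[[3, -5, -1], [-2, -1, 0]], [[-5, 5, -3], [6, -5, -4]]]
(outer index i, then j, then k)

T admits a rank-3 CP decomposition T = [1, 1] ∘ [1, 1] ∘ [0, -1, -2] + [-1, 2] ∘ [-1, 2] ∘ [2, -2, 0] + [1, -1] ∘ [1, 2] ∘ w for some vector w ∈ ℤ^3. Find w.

Subtract the known terms from T to get the rank-1 residual R = [1, -1] ∘ [1, 2] ∘ w, so R[i,j,k] = a[i]·b[j]·w[k]. Pick indices with nonzero a[0]·b[0] = (1)·(1) = 1. Only the fibre through (0,0,·) is needed: R[0,0,:] = T[0,0,:] − Σₗ aₗ[0]bₗ[0]cₗ = [3, -5, -1] − (1)·(1)·[0, -1, -2] − (-1)·(-1)·[2, -2, 0] = [1, -2, 1]. Then w[k] = R[0,0,k] / 1 for each k, giving w = [1, -2, 1] / 1 = [1, -2, 1].

w = [1, -2, 1]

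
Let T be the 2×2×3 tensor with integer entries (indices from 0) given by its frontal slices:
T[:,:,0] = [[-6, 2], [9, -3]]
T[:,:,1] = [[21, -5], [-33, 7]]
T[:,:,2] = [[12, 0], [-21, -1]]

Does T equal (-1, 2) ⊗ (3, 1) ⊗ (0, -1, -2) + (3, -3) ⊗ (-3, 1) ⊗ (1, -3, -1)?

No

Reconstruct entry (0,0,0) from the claimed factors: Σₗ aₗ[0]bₗ[0]cₗ[0] = (-1)·(3)·(0) + (3)·(-3)·(1) = -9, but T[0,0,0] = -6. The claim is false.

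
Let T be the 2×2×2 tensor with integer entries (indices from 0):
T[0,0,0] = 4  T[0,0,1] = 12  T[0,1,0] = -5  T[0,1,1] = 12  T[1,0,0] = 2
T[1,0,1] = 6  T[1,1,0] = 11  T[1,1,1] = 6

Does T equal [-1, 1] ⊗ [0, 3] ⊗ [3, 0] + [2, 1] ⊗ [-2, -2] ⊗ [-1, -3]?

Reconstruct entrywise from the claimed factors. For example, T[1,0,1] = 6 and Σₗ aₗ[1]bₗ[0]cₗ[1] = (1)·(0)·(0) + (1)·(-2)·(-3) = 6; checking all 8 entries, every one matches. The claim holds.

Yes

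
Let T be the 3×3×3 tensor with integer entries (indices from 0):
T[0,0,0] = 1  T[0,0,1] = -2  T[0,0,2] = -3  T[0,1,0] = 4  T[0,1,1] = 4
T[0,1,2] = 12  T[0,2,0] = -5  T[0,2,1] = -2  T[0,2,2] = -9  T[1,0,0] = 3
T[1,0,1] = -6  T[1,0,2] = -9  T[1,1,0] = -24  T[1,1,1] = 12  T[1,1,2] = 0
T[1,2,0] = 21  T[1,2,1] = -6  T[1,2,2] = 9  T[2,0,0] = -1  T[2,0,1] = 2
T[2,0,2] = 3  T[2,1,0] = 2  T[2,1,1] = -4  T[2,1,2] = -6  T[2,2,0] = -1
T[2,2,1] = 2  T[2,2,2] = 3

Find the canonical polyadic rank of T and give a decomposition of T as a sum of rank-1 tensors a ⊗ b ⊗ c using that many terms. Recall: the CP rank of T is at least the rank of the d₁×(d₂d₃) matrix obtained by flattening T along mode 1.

Lower bound: the mode-3 unfolding of T (rows indexed by k, columns by (i,j) = (0,0), (0,1), (0,2), (1,0), (1,1), (1,2), (2,0), (2,1), (2,2)) is [[1, 4, -5, 3, -24, 21, -1, 2, -1], [-2, 4, -2, -6, 12, -6, 2, -4, 2], [-3, 12, -9, -9, 0, 9, 3, -6, 3]].
There the 2×2 minor on rows k ∈ {0, 1}, columns (i,j) ∈ {(0,0), (0,1)} is det [[1, 4], [-2, 4]] = 12 ≠ 0, so this unfolding has rank ≥ 2; CP rank is at least every unfolding rank, so rank(T) ≥ 2. (This is only a lower bound: in general the CP rank may exceed every unfolding rank, so we still need to exhibit 2 rank-1 terms summing to T.)
Upper bound — finding two terms. Write S_k = T[:,:,k] for the frontal slices: S₀ = [[1, 4, -5], [3, -24, 21], [-1, 2, -1]], S₁ = [[-2, 4, -2], [-6, 12, -6], [2, -4, 2]], S₂ = [[-3, 12, -9], [-9, 0, 9], [3, -6, 3]].
If T = a₁ ⊗ b₁ ⊗ c₁ + a₂ ⊗ b₂ ⊗ c₂ then each S_k = c₁[k]·a₁b₁ᵀ + c₂[k]·a₂b₂ᵀ. S₀ and S₁ are linearly independent, so a₁b₁ᵀ and a₂b₂ᵀ must span the same plane of matrices: they are the rank-1 matrices of the form x·S₀ + y·S₁.
The 2×2 minor of x·S₀ + y·S₁ on rows {0,1}, columns {0,1} is −36·x² + 72·xy = (-36)·(x − 2·y)(x), vanishing at (x:y) = (2:1) and (0:1).
M₁ = 2·S₀ + S₁ = [[0, 12, -12], [0, -36, 36], [0, 0, 0]] = 12·(1, -3, 0)(0, 1, -1)ᵀ and M₂ = S₁ = [[-2, 4, -2], [-6, 12, -6], [2, -4, 2]] = (-2)·(1, 3, -1)(1, -2, 1)ᵀ, so take a₁ = (1, -3, 0), b₁ = (0, 1, -1), a₂ = (1, 3, -1), b₂ = (1, -2, 1).
Each slice is an integer combination of E₁ = a₁b₁ᵀ and E₂ = a₂b₂ᵀ: S₀ = 6·E₁ + E₂, S₁ = −2·E₂, S₂ = 6·E₁ − 3·E₂; reading off coefficients, c₁ = (6, 0, 6) and c₂ = (1, -2, -3).
Hence T = (1, -3, 0) ⊗ (0, 1, -1) ⊗ (6, 0, 6) + (1, 3, -1) ⊗ (1, -2, 1) ⊗ (1, -2, -3), so rank(T) ≤ 2.
These bounds meet, so rank(T) = 2.

rank(T) = 2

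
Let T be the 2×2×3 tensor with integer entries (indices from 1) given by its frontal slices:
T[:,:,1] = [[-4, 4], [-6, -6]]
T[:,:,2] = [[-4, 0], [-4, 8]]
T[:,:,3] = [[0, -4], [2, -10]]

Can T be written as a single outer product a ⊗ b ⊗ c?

The mode-3 unfolding of T (rows indexed by k, columns by (i,j) = (1,1), (1,2), (2,1), (2,2)) is [[-4, 4, -6, -6], [-4, 0, -4, 8], [0, -4, 2, -10]].
There the 3×3 minor on rows k ∈ {1, 2, 3}, columns (i,j) ∈ {(1,1), (1,2), (2,2)} is det [[-4, 4, -6], [-4, 0, 8], [0, -4, -10]] = -384 ≠ 0, so this unfolding has rank ≥ 3; CP rank is at least every unfolding rank, so rank(T) ≥ 3.
In particular rank(T) ≥ 3 > 1, so T is not rank-1.

No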